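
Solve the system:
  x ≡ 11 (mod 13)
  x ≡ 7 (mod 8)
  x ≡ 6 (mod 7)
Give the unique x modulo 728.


Moduli 13, 8, 7 are pairwise coprime; by CRT there is a unique solution modulo M = 13 · 8 · 7 = 728.
Solve pairwise, accumulating the modulus:
  Start with x ≡ 11 (mod 13).
  Combine with x ≡ 7 (mod 8): since gcd(13, 8) = 1, we get a unique residue mod 104.
    Write x = 11 + 13·t and substitute into x ≡ 7 (mod 8): 13·t ≡ 7 − 11 = -4 (mod 8).
    Reduce coefficients mod 8: 5·t ≡ 4 (mod 8).
    The inverse of 5 mod 8 is 5 (since 5·5 = 25 = 3·8 + 1), so t ≡ 5·4 = 20 ≡ 4 (mod 8).
    Then x = 11 + 13·4 = 63, valid modulo lcm(13, 8) = 104: x ≡ 63 (mod 104).
  Combine with x ≡ 6 (mod 7): since gcd(104, 7) = 1, we get a unique residue mod 728.
    Write x = 63 + 104·t and substitute into x ≡ 6 (mod 7): 104·t ≡ 6 − 63 = -57 (mod 7).
    Reduce coefficients mod 7: 6·t ≡ 6 (mod 7).
    The inverse of 6 mod 7 is 6 (since 6·6 = 36 = 5·7 + 1), so t ≡ 6·6 = 36 ≡ 1 (mod 7).
    Then x = 63 + 104·1 = 167, valid modulo lcm(104, 7) = 728: x ≡ 167 (mod 728).
Verify: 167 mod 13 = 11 ✓, 167 mod 8 = 7 ✓, 167 mod 7 = 6 ✓.

x ≡ 167 (mod 728).


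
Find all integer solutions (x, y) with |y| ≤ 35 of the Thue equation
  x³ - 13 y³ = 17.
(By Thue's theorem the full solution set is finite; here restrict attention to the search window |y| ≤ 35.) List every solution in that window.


The equation is x³ - 13y³ = 17. For fixed y, x³ = 13·y³ + 17, so a solution requires the RHS to be a perfect cube.
Strategy: iterate y from -35 to 35, compute RHS = 13·y³ + 17, and check whether it is a (positive or negative) perfect cube.
Check small values of y:
  y = 0: RHS = 17 is not a perfect cube.
  y = 1: RHS = 30 is not a perfect cube.
  y = -1: RHS = 4 is not a perfect cube.
  y = 2: RHS = 121 is not a perfect cube.
  y = -2: RHS = -87 is not a perfect cube.
  y = 3: RHS = 368 is not a perfect cube.
  y = -3: RHS = -334 is not a perfect cube.
Continuing the search up to |y| = 35 finds no solutions either.
No (x, y) in the scanned range satisfies the equation.

No integer solutions with |y| ≤ 35.


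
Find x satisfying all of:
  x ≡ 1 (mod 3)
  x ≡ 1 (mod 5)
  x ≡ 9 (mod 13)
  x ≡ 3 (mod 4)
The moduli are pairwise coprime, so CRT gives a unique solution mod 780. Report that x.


Product of moduli M = 3 · 5 · 13 · 4 = 780.
Merge one congruence at a time:
  Start: x ≡ 1 (mod 3).
  Combine with x ≡ 1 (mod 5); new modulus lcm = 15.
    Write x = 1 + 3·t and substitute into x ≡ 1 (mod 5): 3·t ≡ 1 − 1 = 0 (mod 5).
    The inverse of 3 mod 5 is 2 (since 3·2 = 6 = 1·5 + 1), so t ≡ 2·0 = 0 ≡ 0 (mod 5).
    Then x = 1 + 3·0 = 1, valid modulo lcm(3, 5) = 15: x ≡ 1 (mod 15).
  Combine with x ≡ 9 (mod 13); new modulus lcm = 195.
    Write x = 1 + 15·t and substitute into x ≡ 9 (mod 13): 15·t ≡ 9 − 1 = 8 (mod 13).
    Reduce coefficients mod 13: 2·t ≡ 8 (mod 13).
    The inverse of 2 mod 13 is 7 (since 2·7 = 14 = 1·13 + 1), so t ≡ 7·8 = 56 ≡ 4 (mod 13).
    Then x = 1 + 15·4 = 61, valid modulo lcm(15, 13) = 195: x ≡ 61 (mod 195).
  Combine with x ≡ 3 (mod 4); new modulus lcm = 780.
    Write x = 61 + 195·t and substitute into x ≡ 3 (mod 4): 195·t ≡ 3 − 61 = -58 (mod 4).
    Reduce coefficients mod 4: 3·t ≡ 2 (mod 4).
    The inverse of 3 mod 4 is 3 (since 3·3 = 9 = 2·4 + 1), so t ≡ 3·2 = 6 ≡ 2 (mod 4).
    Then x = 61 + 195·2 = 451, valid modulo lcm(195, 4) = 780: x ≡ 451 (mod 780).
Verify against each original: 451 mod 3 = 1, 451 mod 5 = 1, 451 mod 13 = 9, 451 mod 4 = 3.

x ≡ 451 (mod 780).


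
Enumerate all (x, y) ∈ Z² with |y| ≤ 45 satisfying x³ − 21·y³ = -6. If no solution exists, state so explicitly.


The equation is x³ - 21y³ = -6. For fixed y, x³ = 21·y³ − 6, so a solution requires the RHS to be a perfect cube.
Strategy: iterate y from -45 to 45, compute RHS = 21·y³ − 6, and check whether it is a (positive or negative) perfect cube.
Check small values of y:
  y = 0: RHS = -6 is not a perfect cube.
  y = 1: RHS = 15 is not a perfect cube.
  y = -1: RHS = -27 = (-3)³ ⇒ x = -3 works.
  y = 2: RHS = 162 is not a perfect cube.
  y = -2: RHS = -174 is not a perfect cube.
  y = 3: RHS = 561 is not a perfect cube.
  y = -3: RHS = -573 is not a perfect cube.
Continuing the search up to |y| = 45 finds no further solutions beyond those listed.
Collected solutions: (-3, -1).

Solutions (with |y| ≤ 45): (-3, -1).


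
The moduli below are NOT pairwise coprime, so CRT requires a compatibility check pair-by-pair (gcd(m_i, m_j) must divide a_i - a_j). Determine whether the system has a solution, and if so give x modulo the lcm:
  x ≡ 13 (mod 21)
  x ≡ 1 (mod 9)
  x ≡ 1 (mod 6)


Moduli 21, 9, 6 are not pairwise coprime, so CRT works modulo lcm(m_i) when all pairwise compatibility conditions hold.
Pairwise compatibility: gcd(m_i, m_j) must divide a_i - a_j for every pair.
Merge one congruence at a time:
  Start: x ≡ 13 (mod 21).
  Combine with x ≡ 1 (mod 9): gcd(21, 9) = 3; 1 - 13 = -12, which IS divisible by 3, so compatible.
    Write x = 13 + 21·t and substitute into x ≡ 1 (mod 9): 21·t ≡ 1 − 13 = -12 (mod 9).
    Divide the congruence (and modulus) by g = 3: 7·t ≡ -4 (mod 3).
    Reduce coefficients mod 3: 1·t ≡ 2 (mod 3).
    So t ≡ 2 (mod 3).
    Then x = 13 + 21·2 = 55, valid modulo lcm(21, 9) = 63: x ≡ 55 (mod 63).
  Combine with x ≡ 1 (mod 6): gcd(63, 6) = 3; 1 - 55 = -54, which IS divisible by 3, so compatible.
    Write x = 55 + 63·t and substitute into x ≡ 1 (mod 6): 63·t ≡ 1 − 55 = -54 (mod 6).
    Divide the congruence (and modulus) by g = 3: 21·t ≡ -18 (mod 2).
    Reduce coefficients mod 2: 1·t ≡ 0 (mod 2).
    So t ≡ 0 (mod 2).
    Then x = 55 + 63·0 = 55, valid modulo lcm(63, 6) = 126: x ≡ 55 (mod 126).
Verify: 55 mod 21 = 13, 55 mod 9 = 1, 55 mod 6 = 1.

x ≡ 55 (mod 126).


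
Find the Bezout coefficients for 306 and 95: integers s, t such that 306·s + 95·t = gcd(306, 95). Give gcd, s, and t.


Euclidean algorithm on (306, 95) — divide until remainder is 0:
  306 = 3 · 95 + 21
  95 = 4 · 21 + 11
  21 = 1 · 11 + 10
  11 = 1 · 10 + 1
  10 = 10 · 1 + 0
gcd(306, 95) = 1.
Track Bezout coefficients alongside the remainders: start with r₀ = 306 = a·1 + b·0 (s = 1, t = 0) and r₁ = 95 = a·0 + b·1 (s = 0, t = 1); each new remainder r_{k+1} = r_{k-1} − q_k·r_k inherits s_{k+1} = s_{k-1} − q_k·s_k, t_{k+1} = t_{k-1} − q_k·t_k, so r_k = a·s_k + b·t_k at every step:
  q = 3: r = 21, s = 1 − 3·0 = 1, t = 0 − 3·1 = -3  (check: 306·1 + 95·(-3) = 21)
  q = 4: r = 11, s = 0 − 4·1 = -4, t = 1 − 4·(-3) = 13  (check: 306·(-4) + 95·13 = 11)
  q = 1: r = 10, s = 1 − 1·(-4) = 5, t = -3 − 1·13 = -16  (check: 306·5 + 95·(-16) = 10)
  q = 1: r = 1, s = -4 − 1·5 = -9, t = 13 − 1·(-16) = 29  (check: 306·(-9) + 95·29 = 1)
The row with r = 1 (the gcd) gives the Bezout coefficients s = -9, t = 29.
Result: 306 · (-9) + 95 · (29) = 1.

gcd(306, 95) = 1; s = -9, t = 29 (check: 306·(-9) + 95·29 = 1).


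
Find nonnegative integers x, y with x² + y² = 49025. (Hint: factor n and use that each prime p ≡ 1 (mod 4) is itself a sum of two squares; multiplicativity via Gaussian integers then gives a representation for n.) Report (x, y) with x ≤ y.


Step 1: Factor n = 49025 = 5^2 · 37 · 53.
Step 2: Check the mod-4 condition on each prime factor: 5 ≡ 1 (mod 4), exponent 2; 37 ≡ 1 (mod 4), exponent 1; 53 ≡ 1 (mod 4), exponent 1.
All primes ≡ 3 (mod 4) appear to even exponent (or don't appear), so by the two-squares theorem n IS expressible as a sum of two squares.
Step 3: Build a representation. Group n = k² · m with k = 5 and m = 37 · 53 = 1961 (a product of primes ≡ 1 (mod 4)); a representation of m scales to one of n via (k·x)² + (k·y)² = k²(x² + y²). Each prime p ≡ 1 (mod 4) is itself a sum of two squares; find a² by testing p − a² for a perfect square:
  37: 37 − 1² = 36 = 6² ⇒ 37 = 1² + 6².
  53: 53 − 1² = 52, 53 − 2² = 49 = 7² ⇒ 53 = 2² + 7².
  Combine using the Brahmagupta–Fibonacci identity (a² + b²)(c² + d²) = (ac − bd)² + (ad + bc)² = (ac + bd)² + (ad − bc)²:
  37 · 53 = 1961: from (1² + 6²)(2² + 7²), take (1·2 − 6·7, 1·7 + 6·2) = (2 − 42, 7 + 12) = (-40, 19); dropping signs (only squares matter) gives (40, 19); check 40² + 19² = 1600 + 361 = 1961 ✓.
  Scale by k = 5: (5·40, 5·19) = (200, 95).
Step 4: Order so x ≤ y and verify: 95² + 200² = 9025 + 40000 = 49025 = n. ✓

n = 49025 = 95² + 200² (one valid representation with x ≤ y).


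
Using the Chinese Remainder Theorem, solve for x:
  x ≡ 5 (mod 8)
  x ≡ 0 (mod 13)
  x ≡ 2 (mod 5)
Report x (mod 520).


Moduli 8, 13, 5 are pairwise coprime; by CRT there is a unique solution modulo M = 8 · 13 · 5 = 520.
Solve pairwise, accumulating the modulus:
  Start with x ≡ 5 (mod 8).
  Combine with x ≡ 0 (mod 13): since gcd(8, 13) = 1, we get a unique residue mod 104.
    Write x = 5 + 8·t and substitute into x ≡ 0 (mod 13): 8·t ≡ 0 − 5 = -5 (mod 13).
    Reduce coefficients mod 13: 8·t ≡ 8 (mod 13).
    The inverse of 8 mod 13 is 5 (since 8·5 = 40 = 3·13 + 1), so t ≡ 5·8 = 40 ≡ 1 (mod 13).
    Then x = 5 + 8·1 = 13, valid modulo lcm(8, 13) = 104: x ≡ 13 (mod 104).
  Combine with x ≡ 2 (mod 5): since gcd(104, 5) = 1, we get a unique residue mod 520.
    Write x = 13 + 104·t and substitute into x ≡ 2 (mod 5): 104·t ≡ 2 − 13 = -11 (mod 5).
    Reduce coefficients mod 5: 4·t ≡ 4 (mod 5).
    The inverse of 4 mod 5 is 4 (since 4·4 = 16 = 3·5 + 1), so t ≡ 4·4 = 16 ≡ 1 (mod 5).
    Then x = 13 + 104·1 = 117, valid modulo lcm(104, 5) = 520: x ≡ 117 (mod 520).
Verify: 117 mod 8 = 5 ✓, 117 mod 13 = 0 ✓, 117 mod 5 = 2 ✓.

x ≡ 117 (mod 520).


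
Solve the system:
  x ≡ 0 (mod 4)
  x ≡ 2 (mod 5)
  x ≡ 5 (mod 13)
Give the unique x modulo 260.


Moduli 4, 5, 13 are pairwise coprime; by CRT there is a unique solution modulo M = 4 · 5 · 13 = 260.
Solve pairwise, accumulating the modulus:
  Start with x ≡ 0 (mod 4).
  Combine with x ≡ 2 (mod 5): since gcd(4, 5) = 1, we get a unique residue mod 20.
    Write x = 0 + 4·t and substitute into x ≡ 2 (mod 5): 4·t ≡ 2 − 0 = 2 (mod 5).
    The inverse of 4 mod 5 is 4 (since 4·4 = 16 = 3·5 + 1), so t ≡ 4·2 = 8 ≡ 3 (mod 5).
    Then x = 0 + 4·3 = 12, valid modulo lcm(4, 5) = 20: x ≡ 12 (mod 20).
  Combine with x ≡ 5 (mod 13): since gcd(20, 13) = 1, we get a unique residue mod 260.
    Write x = 12 + 20·t and substitute into x ≡ 5 (mod 13): 20·t ≡ 5 − 12 = -7 (mod 13).
    Reduce coefficients mod 13: 7·t ≡ 6 (mod 13).
    The inverse of 7 mod 13 is 2 (since 7·2 = 14 = 1·13 + 1), so t ≡ 2·6 = 12 ≡ 12 (mod 13).
    Then x = 12 + 20·12 = 252, valid modulo lcm(20, 13) = 260: x ≡ 252 (mod 260).
Verify: 252 mod 4 = 0 ✓, 252 mod 5 = 2 ✓, 252 mod 13 = 5 ✓.

x ≡ 252 (mod 260).


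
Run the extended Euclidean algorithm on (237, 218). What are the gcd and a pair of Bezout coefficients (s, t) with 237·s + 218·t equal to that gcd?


Euclidean algorithm on (237, 218) — divide until remainder is 0:
  237 = 1 · 218 + 19
  218 = 11 · 19 + 9
  19 = 2 · 9 + 1
  9 = 9 · 1 + 0
gcd(237, 218) = 1.
Track Bezout coefficients alongside the remainders: start with r₀ = 237 = a·1 + b·0 (s = 1, t = 0) and r₁ = 218 = a·0 + b·1 (s = 0, t = 1); each new remainder r_{k+1} = r_{k-1} − q_k·r_k inherits s_{k+1} = s_{k-1} − q_k·s_k, t_{k+1} = t_{k-1} − q_k·t_k, so r_k = a·s_k + b·t_k at every step:
  q = 1: r = 19, s = 1 − 1·0 = 1, t = 0 − 1·1 = -1  (check: 237·1 + 218·(-1) = 19)
  q = 11: r = 9, s = 0 − 11·1 = -11, t = 1 − 11·(-1) = 12  (check: 237·(-11) + 218·12 = 9)
  q = 2: r = 1, s = 1 − 2·(-11) = 23, t = -1 − 2·12 = -25  (check: 237·23 + 218·(-25) = 1)
The row with r = 1 (the gcd) gives the Bezout coefficients s = 23, t = -25.
Result: 237 · (23) + 218 · (-25) = 1.

gcd(237, 218) = 1; s = 23, t = -25 (check: 237·23 + 218·(-25) = 1).


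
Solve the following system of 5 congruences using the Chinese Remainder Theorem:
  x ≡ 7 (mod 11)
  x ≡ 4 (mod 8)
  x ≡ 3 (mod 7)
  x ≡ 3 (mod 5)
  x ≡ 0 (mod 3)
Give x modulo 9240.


Product of moduli M = 11 · 8 · 7 · 5 · 3 = 9240.
Merge one congruence at a time:
  Start: x ≡ 7 (mod 11).
  Combine with x ≡ 4 (mod 8); new modulus lcm = 88.
    Write x = 7 + 11·t and substitute into x ≡ 4 (mod 8): 11·t ≡ 4 − 7 = -3 (mod 8).
    Reduce coefficients mod 8: 3·t ≡ 5 (mod 8).
    The inverse of 3 mod 8 is 3 (since 3·3 = 9 = 1·8 + 1), so t ≡ 3·5 = 15 ≡ 7 (mod 8).
    Then x = 7 + 11·7 = 84, valid modulo lcm(11, 8) = 88: x ≡ 84 (mod 88).
  Combine with x ≡ 3 (mod 7); new modulus lcm = 616.
    Write x = 84 + 88·t and substitute into x ≡ 3 (mod 7): 88·t ≡ 3 − 84 = -81 (mod 7).
    Reduce coefficients mod 7: 4·t ≡ 3 (mod 7).
    The inverse of 4 mod 7 is 2 (since 4·2 = 8 = 1·7 + 1), so t ≡ 2·3 = 6 ≡ 6 (mod 7).
    Then x = 84 + 88·6 = 612, valid modulo lcm(88, 7) = 616: x ≡ 612 (mod 616).
  Combine with x ≡ 3 (mod 5); new modulus lcm = 3080.
    Write x = 612 + 616·t and substitute into x ≡ 3 (mod 5): 616·t ≡ 3 − 612 = -609 (mod 5).
    Reduce coefficients mod 5: 1·t ≡ 1 (mod 5).
    So t ≡ 1 (mod 5).
    Then x = 612 + 616·1 = 1228, valid modulo lcm(616, 5) = 3080: x ≡ 1228 (mod 3080).
  Combine with x ≡ 0 (mod 3); new modulus lcm = 9240.
    Write x = 1228 + 3080·t and substitute into x ≡ 0 (mod 3): 3080·t ≡ 0 − 1228 = -1228 (mod 3).
    Reduce coefficients mod 3: 2·t ≡ 2 (mod 3).
    The inverse of 2 mod 3 is 2 (since 2·2 = 4 = 1·3 + 1), so t ≡ 2·2 = 4 ≡ 1 (mod 3).
    Then x = 1228 + 3080·1 = 4308, valid modulo lcm(3080, 3) = 9240: x ≡ 4308 (mod 9240).
Verify against each original: 4308 mod 11 = 7, 4308 mod 8 = 4, 4308 mod 7 = 3, 4308 mod 5 = 3, 4308 mod 3 = 0.

x ≡ 4308 (mod 9240).


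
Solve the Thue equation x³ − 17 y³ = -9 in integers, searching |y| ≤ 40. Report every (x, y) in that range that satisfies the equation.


The equation is x³ - 17y³ = -9. For fixed y, x³ = 17·y³ − 9, so a solution requires the RHS to be a perfect cube.
Strategy: iterate y from -40 to 40, compute RHS = 17·y³ − 9, and check whether it is a (positive or negative) perfect cube.
Check small values of y:
  y = 0: RHS = -9 is not a perfect cube.
  y = 1: RHS = 8 = (2)³ ⇒ x = 2 works.
  y = -1: RHS = -26 is not a perfect cube.
  y = 2: RHS = 127 is not a perfect cube.
  y = -2: RHS = -145 is not a perfect cube.
  y = 3: RHS = 450 is not a perfect cube.
  y = -3: RHS = -468 is not a perfect cube.
Continuing the search up to |y| = 40 finds no further solutions beyond those listed.
Collected solutions: (2, 1).

Solutions (with |y| ≤ 40): (2, 1).


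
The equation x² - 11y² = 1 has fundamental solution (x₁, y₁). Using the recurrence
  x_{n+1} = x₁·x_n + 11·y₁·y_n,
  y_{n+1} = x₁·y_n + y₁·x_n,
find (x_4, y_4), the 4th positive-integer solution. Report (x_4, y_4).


Step 1: Find the fundamental solution (x₁, y₁) of x² - 11y² = 1.
  Expand √11 as a continued fraction. a₀ = ⌊√11⌋ = 3; iterate m_{k+1} = d_k·a_k − m_k, d_{k+1} = (11 − m_{k+1}²)/d_k, a_{k+1} = ⌊(a₀ + m_{k+1})/d_{k+1}⌋ (starting m₀ = 0, d₀ = 1), with convergents p_k = a_k·p_{k-1} + p_{k-2}, q_k = a_k·q_{k-1} + q_{k-2} (p₋₁ = 1, q₋₁ = 0):
  k = 0: a₀ = 3; p₀/q₀ = 3/1; p₀² − 11·q₀² = 9 − 11 = -2.
  k = 1: m = 3, d = 2, a = ⌊(3 + 3)/2⌋ = 3; p/q = (3·3 + 1)/(3·1 + 0) = 10/3; p² − 11·q² = 100 − 99 = 1.
  The first convergent with p² − 11·q² = 1 gives the fundamental solution (x₁, y₁) = (10, 3).
Step 2: Apply the recurrence (x_{n+1}, y_{n+1}) = (x₁x_n + 11y₁y_n, x₁y_n + y₁x_n) repeatedly.
  From (x_1, y_1) = (10, 3): x_2 = 10·10 + 11·3·3 = 199; y_2 = 10·3 + 3·10 = 60.
  From (x_2, y_2) = (199, 60): x_3 = 10·199 + 11·3·60 = 3970; y_3 = 10·60 + 3·199 = 1197.
  From (x_3, y_3) = (3970, 1197): x_4 = 10·3970 + 11·3·1197 = 79201; y_4 = 10·1197 + 3·3970 = 23880.
Step 3: Verify x_4² - 11·y_4² = 6272798401 - 6272798400 = 1 (should be 1). ✓

(x_1, y_1) = (10, 3); (x_4, y_4) = (79201, 23880).


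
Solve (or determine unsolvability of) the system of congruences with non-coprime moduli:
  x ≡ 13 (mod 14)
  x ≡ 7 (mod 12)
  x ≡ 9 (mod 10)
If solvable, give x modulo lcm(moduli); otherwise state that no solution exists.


Moduli 14, 12, 10 are not pairwise coprime, so CRT works modulo lcm(m_i) when all pairwise compatibility conditions hold.
Pairwise compatibility: gcd(m_i, m_j) must divide a_i - a_j for every pair.
Merge one congruence at a time:
  Start: x ≡ 13 (mod 14).
  Combine with x ≡ 7 (mod 12): gcd(14, 12) = 2; 7 - 13 = -6, which IS divisible by 2, so compatible.
    Write x = 13 + 14·t and substitute into x ≡ 7 (mod 12): 14·t ≡ 7 − 13 = -6 (mod 12).
    Divide the congruence (and modulus) by g = 2: 7·t ≡ -3 (mod 6).
    Reduce coefficients mod 6: 1·t ≡ 3 (mod 6).
    So t ≡ 3 (mod 6).
    Then x = 13 + 14·3 = 55, valid modulo lcm(14, 12) = 84: x ≡ 55 (mod 84).
  Combine with x ≡ 9 (mod 10): gcd(84, 10) = 2; 9 - 55 = -46, which IS divisible by 2, so compatible.
    Write x = 55 + 84·t and substitute into x ≡ 9 (mod 10): 84·t ≡ 9 − 55 = -46 (mod 10).
    Divide the congruence (and modulus) by g = 2: 42·t ≡ -23 (mod 5).
    Reduce coefficients mod 5: 2·t ≡ 2 (mod 5).
    The inverse of 2 mod 5 is 3 (since 2·3 = 6 = 1·5 + 1), so t ≡ 3·2 = 6 ≡ 1 (mod 5).
    Then x = 55 + 84·1 = 139, valid modulo lcm(84, 10) = 420: x ≡ 139 (mod 420).
Verify: 139 mod 14 = 13, 139 mod 12 = 7, 139 mod 10 = 9.

x ≡ 139 (mod 420).


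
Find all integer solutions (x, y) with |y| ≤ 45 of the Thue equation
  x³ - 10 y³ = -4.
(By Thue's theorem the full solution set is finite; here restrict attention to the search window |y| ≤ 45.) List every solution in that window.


The equation is x³ - 10y³ = -4. For fixed y, x³ = 10·y³ − 4, so a solution requires the RHS to be a perfect cube.
Strategy: iterate y from -45 to 45, compute RHS = 10·y³ − 4, and check whether it is a (positive or negative) perfect cube.
Check small values of y:
  y = 0: RHS = -4 is not a perfect cube.
  y = 1: RHS = 6 is not a perfect cube.
  y = -1: RHS = -14 is not a perfect cube.
  y = 2: RHS = 76 is not a perfect cube.
  y = -2: RHS = -84 is not a perfect cube.
  y = 3: RHS = 266 is not a perfect cube.
  y = -3: RHS = -274 is not a perfect cube.
Continuing the search up to |y| = 45 finds no solutions either.
No (x, y) in the scanned range satisfies the equation.

No integer solutions with |y| ≤ 45.


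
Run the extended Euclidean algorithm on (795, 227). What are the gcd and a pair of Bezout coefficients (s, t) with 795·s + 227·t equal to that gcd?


Euclidean algorithm on (795, 227) — divide until remainder is 0:
  795 = 3 · 227 + 114
  227 = 1 · 114 + 113
  114 = 1 · 113 + 1
  113 = 113 · 1 + 0
gcd(795, 227) = 1.
Track Bezout coefficients alongside the remainders: start with r₀ = 795 = a·1 + b·0 (s = 1, t = 0) and r₁ = 227 = a·0 + b·1 (s = 0, t = 1); each new remainder r_{k+1} = r_{k-1} − q_k·r_k inherits s_{k+1} = s_{k-1} − q_k·s_k, t_{k+1} = t_{k-1} − q_k·t_k, so r_k = a·s_k + b·t_k at every step:
  q = 3: r = 114, s = 1 − 3·0 = 1, t = 0 − 3·1 = -3  (check: 795·1 + 227·(-3) = 114)
  q = 1: r = 113, s = 0 − 1·1 = -1, t = 1 − 1·(-3) = 4  (check: 795·(-1) + 227·4 = 113)
  q = 1: r = 1, s = 1 − 1·(-1) = 2, t = -3 − 1·4 = -7  (check: 795·2 + 227·(-7) = 1)
The row with r = 1 (the gcd) gives the Bezout coefficients s = 2, t = -7.
Result: 795 · (2) + 227 · (-7) = 1.

gcd(795, 227) = 1; s = 2, t = -7 (check: 795·2 + 227·(-7) = 1).


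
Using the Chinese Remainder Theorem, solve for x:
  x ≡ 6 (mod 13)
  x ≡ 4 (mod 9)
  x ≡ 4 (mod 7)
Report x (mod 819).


Moduli 13, 9, 7 are pairwise coprime; by CRT there is a unique solution modulo M = 13 · 9 · 7 = 819.
Solve pairwise, accumulating the modulus:
  Start with x ≡ 6 (mod 13).
  Combine with x ≡ 4 (mod 9): since gcd(13, 9) = 1, we get a unique residue mod 117.
    Write x = 6 + 13·t and substitute into x ≡ 4 (mod 9): 13·t ≡ 4 − 6 = -2 (mod 9).
    Reduce coefficients mod 9: 4·t ≡ 7 (mod 9).
    The inverse of 4 mod 9 is 7 (since 4·7 = 28 = 3·9 + 1), so t ≡ 7·7 = 49 ≡ 4 (mod 9).
    Then x = 6 + 13·4 = 58, valid modulo lcm(13, 9) = 117: x ≡ 58 (mod 117).
  Combine with x ≡ 4 (mod 7): since gcd(117, 7) = 1, we get a unique residue mod 819.
    Write x = 58 + 117·t and substitute into x ≡ 4 (mod 7): 117·t ≡ 4 − 58 = -54 (mod 7).
    Reduce coefficients mod 7: 5·t ≡ 2 (mod 7).
    The inverse of 5 mod 7 is 3 (since 5·3 = 15 = 2·7 + 1), so t ≡ 3·2 = 6 ≡ 6 (mod 7).
    Then x = 58 + 117·6 = 760, valid modulo lcm(117, 7) = 819: x ≡ 760 (mod 819).
Verify: 760 mod 13 = 6 ✓, 760 mod 9 = 4 ✓, 760 mod 7 = 4 ✓.

x ≡ 760 (mod 819).


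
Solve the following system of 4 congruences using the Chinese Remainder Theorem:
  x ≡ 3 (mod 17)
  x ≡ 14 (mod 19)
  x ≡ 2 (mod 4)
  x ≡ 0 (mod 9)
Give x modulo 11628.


Product of moduli M = 17 · 19 · 4 · 9 = 11628.
Merge one congruence at a time:
  Start: x ≡ 3 (mod 17).
  Combine with x ≡ 14 (mod 19); new modulus lcm = 323.
    Write x = 3 + 17·t and substitute into x ≡ 14 (mod 19): 17·t ≡ 14 − 3 = 11 (mod 19).
    The inverse of 17 mod 19 is 9 (since 17·9 = 153 = 8·19 + 1), so t ≡ 9·11 = 99 ≡ 4 (mod 19).
    Then x = 3 + 17·4 = 71, valid modulo lcm(17, 19) = 323: x ≡ 71 (mod 323).
  Combine with x ≡ 2 (mod 4); new modulus lcm = 1292.
    Write x = 71 + 323·t and substitute into x ≡ 2 (mod 4): 323·t ≡ 2 − 71 = -69 (mod 4).
    Reduce coefficients mod 4: 3·t ≡ 3 (mod 4).
    The inverse of 3 mod 4 is 3 (since 3·3 = 9 = 2·4 + 1), so t ≡ 3·3 = 9 ≡ 1 (mod 4).
    Then x = 71 + 323·1 = 394, valid modulo lcm(323, 4) = 1292: x ≡ 394 (mod 1292).
  Combine with x ≡ 0 (mod 9); new modulus lcm = 11628.
    Write x = 394 + 1292·t and substitute into x ≡ 0 (mod 9): 1292·t ≡ 0 − 394 = -394 (mod 9).
    Reduce coefficients mod 9: 5·t ≡ 2 (mod 9).
    The inverse of 5 mod 9 is 2 (since 5·2 = 10 = 1·9 + 1), so t ≡ 2·2 = 4 ≡ 4 (mod 9).
    Then x = 394 + 1292·4 = 5562, valid modulo lcm(1292, 9) = 11628: x ≡ 5562 (mod 11628).
Verify against each original: 5562 mod 17 = 3, 5562 mod 19 = 14, 5562 mod 4 = 2, 5562 mod 9 = 0.

x ≡ 5562 (mod 11628).


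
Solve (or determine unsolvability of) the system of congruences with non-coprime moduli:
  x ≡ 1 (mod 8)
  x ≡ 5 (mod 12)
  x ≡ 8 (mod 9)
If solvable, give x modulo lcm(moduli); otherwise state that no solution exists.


Moduli 8, 12, 9 are not pairwise coprime, so CRT works modulo lcm(m_i) when all pairwise compatibility conditions hold.
Pairwise compatibility: gcd(m_i, m_j) must divide a_i - a_j for every pair.
Merge one congruence at a time:
  Start: x ≡ 1 (mod 8).
  Combine with x ≡ 5 (mod 12): gcd(8, 12) = 4; 5 - 1 = 4, which IS divisible by 4, so compatible.
    Write x = 1 + 8·t and substitute into x ≡ 5 (mod 12): 8·t ≡ 5 − 1 = 4 (mod 12).
    Divide the congruence (and modulus) by g = 4: 2·t ≡ 1 (mod 3).
    The inverse of 2 mod 3 is 2 (since 2·2 = 4 = 1·3 + 1), so t ≡ 2·1 = 2 ≡ 2 (mod 3).
    Then x = 1 + 8·2 = 17, valid modulo lcm(8, 12) = 24: x ≡ 17 (mod 24).
  Combine with x ≡ 8 (mod 9): gcd(24, 9) = 3; 8 - 17 = -9, which IS divisible by 3, so compatible.
    Write x = 17 + 24·t and substitute into x ≡ 8 (mod 9): 24·t ≡ 8 − 17 = -9 (mod 9).
    Divide the congruence (and modulus) by g = 3: 8·t ≡ -3 (mod 3).
    Reduce coefficients mod 3: 2·t ≡ 0 (mod 3).
    The inverse of 2 mod 3 is 2 (since 2·2 = 4 = 1·3 + 1), so t ≡ 2·0 = 0 ≡ 0 (mod 3).
    Then x = 17 + 24·0 = 17, valid modulo lcm(24, 9) = 72: x ≡ 17 (mod 72).
Verify: 17 mod 8 = 1, 17 mod 12 = 5, 17 mod 9 = 8.

x ≡ 17 (mod 72).


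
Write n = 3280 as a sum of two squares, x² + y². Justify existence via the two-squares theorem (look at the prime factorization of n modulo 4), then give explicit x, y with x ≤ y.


Step 1: Factor n = 3280 = 2^4 · 5 · 41.
Step 2: Check the mod-4 condition on each prime factor: 2 = 2 (special); 5 ≡ 1 (mod 4), exponent 1; 41 ≡ 1 (mod 4), exponent 1.
All primes ≡ 3 (mod 4) appear to even exponent (or don't appear), so by the two-squares theorem n IS expressible as a sum of two squares.
Step 3: Build a representation. Group n = k² · m with k = 4 and m = 5 · 41 = 205 (a product of primes ≡ 1 (mod 4)); a representation of m scales to one of n via (k·x)² + (k·y)² = k²(x² + y²). Each prime p ≡ 1 (mod 4) is itself a sum of two squares; find a² by testing p − a² for a perfect square:
  5: 5 − 1² = 4 = 2² ⇒ 5 = 1² + 2².
  41: 41 − 1² = 40, 41 − 2² = 37, 41 − 3² = 32, 41 − 4² = 25 = 5² ⇒ 41 = 4² + 5².
  Combine using the Brahmagupta–Fibonacci identity (a² + b²)(c² + d²) = (ac − bd)² + (ad + bc)² = (ac + bd)² + (ad − bc)²:
  5 · 41 = 205: from (1² + 2²)(4² + 5²), take (1·4 − 2·5, 1·5 + 2·4) = (4 − 10, 5 + 8) = (-6, 13); dropping signs (only squares matter) gives (6, 13); check 6² + 13² = 36 + 169 = 205 ✓.
  Scale by k = 4: (4·6, 4·13) = (24, 52).
Step 4: Order so x ≤ y and verify: 24² + 52² = 576 + 2704 = 3280 = n. ✓

n = 3280 = 24² + 52² (one valid representation with x ≤ y).


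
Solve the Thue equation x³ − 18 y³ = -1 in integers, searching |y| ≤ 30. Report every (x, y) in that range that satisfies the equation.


The equation is x³ - 18y³ = -1. For fixed y, x³ = 18·y³ − 1, so a solution requires the RHS to be a perfect cube.
Strategy: iterate y from -30 to 30, compute RHS = 18·y³ − 1, and check whether it is a (positive or negative) perfect cube.
Check small values of y:
  y = 0: RHS = -1 = (-1)³ ⇒ x = -1 works.
  y = 1: RHS = 17 is not a perfect cube.
  y = -1: RHS = -19 is not a perfect cube.
  y = 2: RHS = 143 is not a perfect cube.
  y = -2: RHS = -145 is not a perfect cube.
  y = 3: RHS = 485 is not a perfect cube.
  y = -3: RHS = -487 is not a perfect cube.
Continuing the search up to |y| = 30 finds no further solutions beyond those listed.
Collected solutions: (-1, 0).

Solutions (with |y| ≤ 30): (-1, 0).


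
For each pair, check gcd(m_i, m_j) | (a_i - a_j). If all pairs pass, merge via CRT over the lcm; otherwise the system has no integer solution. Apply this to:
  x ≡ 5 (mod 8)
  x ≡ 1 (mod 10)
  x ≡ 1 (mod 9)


Moduli 8, 10, 9 are not pairwise coprime, so CRT works modulo lcm(m_i) when all pairwise compatibility conditions hold.
Pairwise compatibility: gcd(m_i, m_j) must divide a_i - a_j for every pair.
Merge one congruence at a time:
  Start: x ≡ 5 (mod 8).
  Combine with x ≡ 1 (mod 10): gcd(8, 10) = 2; 1 - 5 = -4, which IS divisible by 2, so compatible.
    Write x = 5 + 8·t and substitute into x ≡ 1 (mod 10): 8·t ≡ 1 − 5 = -4 (mod 10).
    Divide the congruence (and modulus) by g = 2: 4·t ≡ -2 (mod 5).
    Reduce coefficients mod 5: 4·t ≡ 3 (mod 5).
    The inverse of 4 mod 5 is 4 (since 4·4 = 16 = 3·5 + 1), so t ≡ 4·3 = 12 ≡ 2 (mod 5).
    Then x = 5 + 8·2 = 21, valid modulo lcm(8, 10) = 40: x ≡ 21 (mod 40).
  Combine with x ≡ 1 (mod 9): gcd(40, 9) = 1; 1 - 21 = -20, which IS divisible by 1, so compatible.
    Write x = 21 + 40·t and substitute into x ≡ 1 (mod 9): 40·t ≡ 1 − 21 = -20 (mod 9).
    Reduce coefficients mod 9: 4·t ≡ 7 (mod 9).
    The inverse of 4 mod 9 is 7 (since 4·7 = 28 = 3·9 + 1), so t ≡ 7·7 = 49 ≡ 4 (mod 9).
    Then x = 21 + 40·4 = 181, valid modulo lcm(40, 9) = 360: x ≡ 181 (mod 360).
Verify: 181 mod 8 = 5, 181 mod 10 = 1, 181 mod 9 = 1.

x ≡ 181 (mod 360).


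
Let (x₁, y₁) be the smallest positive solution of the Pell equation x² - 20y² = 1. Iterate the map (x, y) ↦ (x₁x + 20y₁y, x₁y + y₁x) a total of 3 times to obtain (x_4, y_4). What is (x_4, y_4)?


Step 1: Find the fundamental solution (x₁, y₁) of x² - 20y² = 1.
  Expand √20 as a continued fraction. a₀ = ⌊√20⌋ = 4; iterate m_{k+1} = d_k·a_k − m_k, d_{k+1} = (20 − m_{k+1}²)/d_k, a_{k+1} = ⌊(a₀ + m_{k+1})/d_{k+1}⌋ (starting m₀ = 0, d₀ = 1), with convergents p_k = a_k·p_{k-1} + p_{k-2}, q_k = a_k·q_{k-1} + q_{k-2} (p₋₁ = 1, q₋₁ = 0):
  k = 0: a₀ = 4; p₀/q₀ = 4/1; p₀² − 20·q₀² = 16 − 20 = -4.
  k = 1: m = 4, d = 4, a = ⌊(4 + 4)/4⌋ = 2; p/q = (2·4 + 1)/(2·1 + 0) = 9/2; p² − 20·q² = 81 − 80 = 1.
  The first convergent with p² − 20·q² = 1 gives the fundamental solution (x₁, y₁) = (9, 2).
Step 2: Apply the recurrence (x_{n+1}, y_{n+1}) = (x₁x_n + 20y₁y_n, x₁y_n + y₁x_n) repeatedly.
  From (x_1, y_1) = (9, 2): x_2 = 9·9 + 20·2·2 = 161; y_2 = 9·2 + 2·9 = 36.
  From (x_2, y_2) = (161, 36): x_3 = 9·161 + 20·2·36 = 2889; y_3 = 9·36 + 2·161 = 646.
  From (x_3, y_3) = (2889, 646): x_4 = 9·2889 + 20·2·646 = 51841; y_4 = 9·646 + 2·2889 = 11592.
Step 3: Verify x_4² - 20·y_4² = 2687489281 - 2687489280 = 1 (should be 1). ✓

(x_1, y_1) = (9, 2); (x_4, y_4) = (51841, 11592).


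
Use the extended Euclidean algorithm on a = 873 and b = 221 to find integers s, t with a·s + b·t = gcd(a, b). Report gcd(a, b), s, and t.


Euclidean algorithm on (873, 221) — divide until remainder is 0:
  873 = 3 · 221 + 210
  221 = 1 · 210 + 11
  210 = 19 · 11 + 1
  11 = 11 · 1 + 0
gcd(873, 221) = 1.
Track Bezout coefficients alongside the remainders: start with r₀ = 873 = a·1 + b·0 (s = 1, t = 0) and r₁ = 221 = a·0 + b·1 (s = 0, t = 1); each new remainder r_{k+1} = r_{k-1} − q_k·r_k inherits s_{k+1} = s_{k-1} − q_k·s_k, t_{k+1} = t_{k-1} − q_k·t_k, so r_k = a·s_k + b·t_k at every step:
  q = 3: r = 210, s = 1 − 3·0 = 1, t = 0 − 3·1 = -3  (check: 873·1 + 221·(-3) = 210)
  q = 1: r = 11, s = 0 − 1·1 = -1, t = 1 − 1·(-3) = 4  (check: 873·(-1) + 221·4 = 11)
  q = 19: r = 1, s = 1 − 19·(-1) = 20, t = -3 − 19·4 = -79  (check: 873·20 + 221·(-79) = 1)
The row with r = 1 (the gcd) gives the Bezout coefficients s = 20, t = -79.
Result: 873 · (20) + 221 · (-79) = 1.

gcd(873, 221) = 1; s = 20, t = -79 (check: 873·20 + 221·(-79) = 1).


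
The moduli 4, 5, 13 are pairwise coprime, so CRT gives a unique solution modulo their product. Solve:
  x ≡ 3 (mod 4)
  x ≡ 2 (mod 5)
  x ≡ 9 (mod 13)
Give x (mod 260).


Moduli 4, 5, 13 are pairwise coprime; by CRT there is a unique solution modulo M = 4 · 5 · 13 = 260.
Solve pairwise, accumulating the modulus:
  Start with x ≡ 3 (mod 4).
  Combine with x ≡ 2 (mod 5): since gcd(4, 5) = 1, we get a unique residue mod 20.
    Write x = 3 + 4·t and substitute into x ≡ 2 (mod 5): 4·t ≡ 2 − 3 = -1 (mod 5).
    Reduce coefficients mod 5: 4·t ≡ 4 (mod 5).
    The inverse of 4 mod 5 is 4 (since 4·4 = 16 = 3·5 + 1), so t ≡ 4·4 = 16 ≡ 1 (mod 5).
    Then x = 3 + 4·1 = 7, valid modulo lcm(4, 5) = 20: x ≡ 7 (mod 20).
  Combine with x ≡ 9 (mod 13): since gcd(20, 13) = 1, we get a unique residue mod 260.
    Write x = 7 + 20·t and substitute into x ≡ 9 (mod 13): 20·t ≡ 9 − 7 = 2 (mod 13).
    Reduce coefficients mod 13: 7·t ≡ 2 (mod 13).
    The inverse of 7 mod 13 is 2 (since 7·2 = 14 = 1·13 + 1), so t ≡ 2·2 = 4 ≡ 4 (mod 13).
    Then x = 7 + 20·4 = 87, valid modulo lcm(20, 13) = 260: x ≡ 87 (mod 260).
Verify: 87 mod 4 = 3 ✓, 87 mod 5 = 2 ✓, 87 mod 13 = 9 ✓.

x ≡ 87 (mod 260).


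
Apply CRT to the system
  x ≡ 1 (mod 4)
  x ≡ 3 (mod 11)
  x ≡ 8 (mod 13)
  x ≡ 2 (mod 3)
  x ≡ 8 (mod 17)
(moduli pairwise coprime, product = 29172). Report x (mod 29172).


Product of moduli M = 4 · 11 · 13 · 3 · 17 = 29172.
Merge one congruence at a time:
  Start: x ≡ 1 (mod 4).
  Combine with x ≡ 3 (mod 11); new modulus lcm = 44.
    Write x = 1 + 4·t and substitute into x ≡ 3 (mod 11): 4·t ≡ 3 − 1 = 2 (mod 11).
    The inverse of 4 mod 11 is 3 (since 4·3 = 12 = 1·11 + 1), so t ≡ 3·2 = 6 ≡ 6 (mod 11).
    Then x = 1 + 4·6 = 25, valid modulo lcm(4, 11) = 44: x ≡ 25 (mod 44).
  Combine with x ≡ 8 (mod 13); new modulus lcm = 572.
    Write x = 25 + 44·t and substitute into x ≡ 8 (mod 13): 44·t ≡ 8 − 25 = -17 (mod 13).
    Reduce coefficients mod 13: 5·t ≡ 9 (mod 13).
    The inverse of 5 mod 13 is 8 (since 5·8 = 40 = 3·13 + 1), so t ≡ 8·9 = 72 ≡ 7 (mod 13).
    Then x = 25 + 44·7 = 333, valid modulo lcm(44, 13) = 572: x ≡ 333 (mod 572).
  Combine with x ≡ 2 (mod 3); new modulus lcm = 1716.
    Write x = 333 + 572·t and substitute into x ≡ 2 (mod 3): 572·t ≡ 2 − 333 = -331 (mod 3).
    Reduce coefficients mod 3: 2·t ≡ 2 (mod 3).
    The inverse of 2 mod 3 is 2 (since 2·2 = 4 = 1·3 + 1), so t ≡ 2·2 = 4 ≡ 1 (mod 3).
    Then x = 333 + 572·1 = 905, valid modulo lcm(572, 3) = 1716: x ≡ 905 (mod 1716).
  Combine with x ≡ 8 (mod 17); new modulus lcm = 29172.
    Write x = 905 + 1716·t and substitute into x ≡ 8 (mod 17): 1716·t ≡ 8 − 905 = -897 (mod 17).
    Reduce coefficients mod 17: 16·t ≡ 4 (mod 17).
    The inverse of 16 mod 17 is 16 (since 16·16 = 256 = 15·17 + 1), so t ≡ 16·4 = 64 ≡ 13 (mod 17).
    Then x = 905 + 1716·13 = 23213, valid modulo lcm(1716, 17) = 29172: x ≡ 23213 (mod 29172).
Verify against each original: 23213 mod 4 = 1, 23213 mod 11 = 3, 23213 mod 13 = 8, 23213 mod 3 = 2, 23213 mod 17 = 8.

x ≡ 23213 (mod 29172).


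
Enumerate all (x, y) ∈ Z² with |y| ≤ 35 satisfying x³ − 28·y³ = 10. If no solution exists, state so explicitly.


The equation is x³ - 28y³ = 10. For fixed y, x³ = 28·y³ + 10, so a solution requires the RHS to be a perfect cube.
Strategy: iterate y from -35 to 35, compute RHS = 28·y³ + 10, and check whether it is a (positive or negative) perfect cube.
Check small values of y:
  y = 0: RHS = 10 is not a perfect cube.
  y = 1: RHS = 38 is not a perfect cube.
  y = -1: RHS = -18 is not a perfect cube.
  y = 2: RHS = 234 is not a perfect cube.
  y = -2: RHS = -214 is not a perfect cube.
  y = 3: RHS = 766 is not a perfect cube.
  y = -3: RHS = -746 is not a perfect cube.
Continuing the search up to |y| = 35 finds no solutions either.
No (x, y) in the scanned range satisfies the equation.

No integer solutions with |y| ≤ 35.


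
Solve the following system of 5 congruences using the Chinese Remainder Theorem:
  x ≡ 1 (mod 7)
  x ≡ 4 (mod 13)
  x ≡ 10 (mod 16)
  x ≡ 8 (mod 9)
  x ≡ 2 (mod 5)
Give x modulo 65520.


Product of moduli M = 7 · 13 · 16 · 9 · 5 = 65520.
Merge one congruence at a time:
  Start: x ≡ 1 (mod 7).
  Combine with x ≡ 4 (mod 13); new modulus lcm = 91.
    Write x = 1 + 7·t and substitute into x ≡ 4 (mod 13): 7·t ≡ 4 − 1 = 3 (mod 13).
    The inverse of 7 mod 13 is 2 (since 7·2 = 14 = 1·13 + 1), so t ≡ 2·3 = 6 ≡ 6 (mod 13).
    Then x = 1 + 7·6 = 43, valid modulo lcm(7, 13) = 91: x ≡ 43 (mod 91).
  Combine with x ≡ 10 (mod 16); new modulus lcm = 1456.
    Write x = 43 + 91·t and substitute into x ≡ 10 (mod 16): 91·t ≡ 10 − 43 = -33 (mod 16).
    Reduce coefficients mod 16: 11·t ≡ 15 (mod 16).
    The inverse of 11 mod 16 is 3 (since 11·3 = 33 = 2·16 + 1), so t ≡ 3·15 = 45 ≡ 13 (mod 16).
    Then x = 43 + 91·13 = 1226, valid modulo lcm(91, 16) = 1456: x ≡ 1226 (mod 1456).
  Combine with x ≡ 8 (mod 9); new modulus lcm = 13104.
    Write x = 1226 + 1456·t and substitute into x ≡ 8 (mod 9): 1456·t ≡ 8 − 1226 = -1218 (mod 9).
    Reduce coefficients mod 9: 7·t ≡ 6 (mod 9).
    The inverse of 7 mod 9 is 4 (since 7·4 = 28 = 3·9 + 1), so t ≡ 4·6 = 24 ≡ 6 (mod 9).
    Then x = 1226 + 1456·6 = 9962, valid modulo lcm(1456, 9) = 13104: x ≡ 9962 (mod 13104).
  Combine with x ≡ 2 (mod 5); new modulus lcm = 65520.
    Write x = 9962 + 13104·t and substitute into x ≡ 2 (mod 5): 13104·t ≡ 2 − 9962 = -9960 (mod 5).
    Reduce coefficients mod 5: 4·t ≡ 0 (mod 5).
    The inverse of 4 mod 5 is 4 (since 4·4 = 16 = 3·5 + 1), so t ≡ 4·0 = 0 ≡ 0 (mod 5).
    Then x = 9962 + 13104·0 = 9962, valid modulo lcm(13104, 5) = 65520: x ≡ 9962 (mod 65520).
Verify against each original: 9962 mod 7 = 1, 9962 mod 13 = 4, 9962 mod 16 = 10, 9962 mod 9 = 8, 9962 mod 5 = 2.

x ≡ 9962 (mod 65520).


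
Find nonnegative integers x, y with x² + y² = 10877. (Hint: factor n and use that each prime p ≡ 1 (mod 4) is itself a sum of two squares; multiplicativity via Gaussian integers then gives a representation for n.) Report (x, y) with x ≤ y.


Step 1: Factor n = 10877 = 73 · 149.
Step 2: Check the mod-4 condition on each prime factor: 73 ≡ 1 (mod 4), exponent 1; 149 ≡ 1 (mod 4), exponent 1.
All primes ≡ 3 (mod 4) appear to even exponent (or don't appear), so by the two-squares theorem n IS expressible as a sum of two squares.
Step 3: Build a representation. Here n = 73 · 149 is a product of primes ≡ 1 (mod 4). Each prime p ≡ 1 (mod 4) is itself a sum of two squares; find a² by testing p − a² for a perfect square:
  73: 73 − 1² = 72, 73 − 2² = 69, 73 − 3² = 64 = 8² ⇒ 73 = 3² + 8².
  149: 149 − 1² = 148, 149 − 2² = 145, 149 − 3² = 140, 149 − 4² = 133, 149 − 5² = 124, 149 − 6² = 113, 149 − 7² = 100 = 10² ⇒ 149 = 7² + 10².
  Combine using the Brahmagupta–Fibonacci identity (a² + b²)(c² + d²) = (ac − bd)² + (ad + bc)² = (ac + bd)² + (ad − bc)²:
  73 · 149 = 10877: from (3² + 8²)(7² + 10²), take (3·7 − 8·10, 3·10 + 8·7) = (21 − 80, 30 + 56) = (-59, 86); dropping signs (only squares matter) gives (59, 86); check 59² + 86² = 3481 + 7396 = 10877 ✓.
Step 4: Order so x ≤ y and verify: 59² + 86² = 3481 + 7396 = 10877 = n. ✓

n = 10877 = 59² + 86² (one valid representation with x ≤ y).


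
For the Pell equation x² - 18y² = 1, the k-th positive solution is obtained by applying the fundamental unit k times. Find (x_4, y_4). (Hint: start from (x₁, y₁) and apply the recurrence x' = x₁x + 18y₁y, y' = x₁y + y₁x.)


Step 1: Find the fundamental solution (x₁, y₁) of x² - 18y² = 1.
  Expand √18 as a continued fraction. a₀ = ⌊√18⌋ = 4; iterate m_{k+1} = d_k·a_k − m_k, d_{k+1} = (18 − m_{k+1}²)/d_k, a_{k+1} = ⌊(a₀ + m_{k+1})/d_{k+1}⌋ (starting m₀ = 0, d₀ = 1), with convergents p_k = a_k·p_{k-1} + p_{k-2}, q_k = a_k·q_{k-1} + q_{k-2} (p₋₁ = 1, q₋₁ = 0):
  k = 0: a₀ = 4; p₀/q₀ = 4/1; p₀² − 18·q₀² = 16 − 18 = -2.
  k = 1: m = 4, d = 2, a = ⌊(4 + 4)/2⌋ = 4; p/q = (4·4 + 1)/(4·1 + 0) = 17/4; p² − 18·q² = 289 − 288 = 1.
  The first convergent with p² − 18·q² = 1 gives the fundamental solution (x₁, y₁) = (17, 4).
Step 2: Apply the recurrence (x_{n+1}, y_{n+1}) = (x₁x_n + 18y₁y_n, x₁y_n + y₁x_n) repeatedly.
  From (x_1, y_1) = (17, 4): x_2 = 17·17 + 18·4·4 = 577; y_2 = 17·4 + 4·17 = 136.
  From (x_2, y_2) = (577, 136): x_3 = 17·577 + 18·4·136 = 19601; y_3 = 17·136 + 4·577 = 4620.
  From (x_3, y_3) = (19601, 4620): x_4 = 17·19601 + 18·4·4620 = 665857; y_4 = 17·4620 + 4·19601 = 156944.
Step 3: Verify x_4² - 18·y_4² = 443365544449 - 443365544448 = 1 (should be 1). ✓

(x_1, y_1) = (17, 4); (x_4, y_4) = (665857, 156944).


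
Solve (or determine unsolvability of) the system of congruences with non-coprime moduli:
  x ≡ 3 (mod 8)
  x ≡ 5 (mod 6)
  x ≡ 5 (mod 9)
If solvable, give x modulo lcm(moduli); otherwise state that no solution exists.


Moduli 8, 6, 9 are not pairwise coprime, so CRT works modulo lcm(m_i) when all pairwise compatibility conditions hold.
Pairwise compatibility: gcd(m_i, m_j) must divide a_i - a_j for every pair.
Merge one congruence at a time:
  Start: x ≡ 3 (mod 8).
  Combine with x ≡ 5 (mod 6): gcd(8, 6) = 2; 5 - 3 = 2, which IS divisible by 2, so compatible.
    Write x = 3 + 8·t and substitute into x ≡ 5 (mod 6): 8·t ≡ 5 − 3 = 2 (mod 6).
    Divide the congruence (and modulus) by g = 2: 4·t ≡ 1 (mod 3).
    Reduce coefficients mod 3: 1·t ≡ 1 (mod 3).
    So t ≡ 1 (mod 3).
    Then x = 3 + 8·1 = 11, valid modulo lcm(8, 6) = 24: x ≡ 11 (mod 24).
  Combine with x ≡ 5 (mod 9): gcd(24, 9) = 3; 5 - 11 = -6, which IS divisible by 3, so compatible.
    Write x = 11 + 24·t and substitute into x ≡ 5 (mod 9): 24·t ≡ 5 − 11 = -6 (mod 9).
    Divide the congruence (and modulus) by g = 3: 8·t ≡ -2 (mod 3).
    Reduce coefficients mod 3: 2·t ≡ 1 (mod 3).
    The inverse of 2 mod 3 is 2 (since 2·2 = 4 = 1·3 + 1), so t ≡ 2·1 = 2 ≡ 2 (mod 3).
    Then x = 11 + 24·2 = 59, valid modulo lcm(24, 9) = 72: x ≡ 59 (mod 72).
Verify: 59 mod 8 = 3, 59 mod 6 = 5, 59 mod 9 = 5.

x ≡ 59 (mod 72).
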